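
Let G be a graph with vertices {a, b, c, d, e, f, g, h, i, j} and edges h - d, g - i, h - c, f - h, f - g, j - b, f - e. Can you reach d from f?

From f we can reach c, d, e, f, g, h, i, which includes d.

Yes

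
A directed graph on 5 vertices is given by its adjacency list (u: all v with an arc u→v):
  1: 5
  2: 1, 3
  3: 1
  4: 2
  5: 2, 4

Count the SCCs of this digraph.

{1, 2, 3, 4, 5} are all mutually reachable — one SCC of size 5.
That gives 1 strongly connected component.

1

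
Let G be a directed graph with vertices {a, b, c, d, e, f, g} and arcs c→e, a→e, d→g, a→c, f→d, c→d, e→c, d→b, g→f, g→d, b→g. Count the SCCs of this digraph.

3

{b, d, f, g} are all mutually reachable — one SCC of size 4.
{c, e} are all mutually reachable — one SCC of size 2.
{a} is an SCC by itself.
That gives 3 strongly connected components.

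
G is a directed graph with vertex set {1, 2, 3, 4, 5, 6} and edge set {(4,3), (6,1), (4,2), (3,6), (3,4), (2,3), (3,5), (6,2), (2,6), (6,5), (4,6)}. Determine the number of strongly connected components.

3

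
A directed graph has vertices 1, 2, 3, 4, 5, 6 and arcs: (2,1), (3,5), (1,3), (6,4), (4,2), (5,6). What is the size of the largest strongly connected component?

6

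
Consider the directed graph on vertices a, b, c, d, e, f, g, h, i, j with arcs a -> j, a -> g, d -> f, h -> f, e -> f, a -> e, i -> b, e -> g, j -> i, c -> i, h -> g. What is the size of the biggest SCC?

{d} is an SCC by itself.
{e} is an SCC by itself.
{i} is an SCC by itself.
{b} is an SCC by itself.
{a} is an SCC by itself.
(and 5 more singleton SCCs)
The largest has 1 vertex.

1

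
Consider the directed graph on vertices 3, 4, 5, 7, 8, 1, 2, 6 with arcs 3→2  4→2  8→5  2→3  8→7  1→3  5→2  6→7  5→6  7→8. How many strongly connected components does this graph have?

4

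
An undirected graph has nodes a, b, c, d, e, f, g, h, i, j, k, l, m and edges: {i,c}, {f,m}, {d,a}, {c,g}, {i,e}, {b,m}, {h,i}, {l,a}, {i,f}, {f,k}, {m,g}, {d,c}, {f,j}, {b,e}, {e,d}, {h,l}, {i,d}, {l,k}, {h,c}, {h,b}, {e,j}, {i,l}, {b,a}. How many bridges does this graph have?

The edges on the cycle h-b-e-i-h are not bridges since each lies on that cycle.
Every edge lies on some cycle, so there are no bridges.

0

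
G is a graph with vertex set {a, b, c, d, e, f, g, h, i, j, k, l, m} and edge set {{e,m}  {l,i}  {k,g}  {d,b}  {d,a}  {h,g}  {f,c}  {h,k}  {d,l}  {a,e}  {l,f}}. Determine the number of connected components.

j is isolated — a component by itself.
Starting from g we can reach g, h, k. That is one component of size 3.
Starting from a we can reach a, b, c, d, e, f, i, l, m. That is one component of size 9.
Total: 3 components.

3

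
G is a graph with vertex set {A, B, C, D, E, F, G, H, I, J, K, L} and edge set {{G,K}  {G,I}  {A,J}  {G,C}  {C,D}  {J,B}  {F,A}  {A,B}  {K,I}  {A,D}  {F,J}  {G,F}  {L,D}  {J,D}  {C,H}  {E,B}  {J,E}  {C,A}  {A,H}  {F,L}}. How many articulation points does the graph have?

Removing G increases the component count from 1 to 2, so G is a cut vertex.
By contrast removing D leaves 1 component; it is not a cut vertex. No other vertex is a cut vertex either.

1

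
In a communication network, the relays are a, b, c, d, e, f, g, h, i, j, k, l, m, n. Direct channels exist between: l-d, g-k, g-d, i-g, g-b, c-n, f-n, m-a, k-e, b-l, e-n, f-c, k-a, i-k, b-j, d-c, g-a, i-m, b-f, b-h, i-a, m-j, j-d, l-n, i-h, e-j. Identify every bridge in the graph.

The edges on the cycle b-l-n-f-b are not bridges since each lies on that cycle.
Every edge lies on some cycle, so there are no bridges.

none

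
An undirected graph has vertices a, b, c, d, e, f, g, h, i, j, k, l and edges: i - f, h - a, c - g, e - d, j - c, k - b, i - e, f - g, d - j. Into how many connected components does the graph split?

4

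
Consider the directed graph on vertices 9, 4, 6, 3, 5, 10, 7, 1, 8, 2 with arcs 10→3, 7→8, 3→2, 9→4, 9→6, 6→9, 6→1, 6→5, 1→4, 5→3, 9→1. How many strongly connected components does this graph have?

9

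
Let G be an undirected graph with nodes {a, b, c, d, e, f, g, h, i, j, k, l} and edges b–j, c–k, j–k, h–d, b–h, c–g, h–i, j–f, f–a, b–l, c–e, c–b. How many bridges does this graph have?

8

The edges on the cycle c-b-j-k-c are not bridges since each lies on that cycle.
But removing b–l disconnects b from l; removing i–h disconnects i from h; removing c–g disconnects c from g; removing c–e disconnects c from e — these are bridges.
In total 8 edges are bridges.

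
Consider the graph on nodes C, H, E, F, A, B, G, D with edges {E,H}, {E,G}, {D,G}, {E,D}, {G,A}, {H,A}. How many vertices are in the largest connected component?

5

B is isolated — a component by itself.
F is isolated — a component by itself.
C is isolated — a component by itself.
Starting from A we can reach A, D, E, G, H. That is one component of size 5.
The largest has 5 vertices.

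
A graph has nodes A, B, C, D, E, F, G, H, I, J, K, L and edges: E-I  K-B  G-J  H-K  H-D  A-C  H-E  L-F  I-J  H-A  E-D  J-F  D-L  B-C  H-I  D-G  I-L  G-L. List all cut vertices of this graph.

H

Removing H increases the component count from 1 to 2, so H is a cut vertex.
By contrast removing L leaves 1 component; it is not a cut vertex. No other vertex is a cut vertex either.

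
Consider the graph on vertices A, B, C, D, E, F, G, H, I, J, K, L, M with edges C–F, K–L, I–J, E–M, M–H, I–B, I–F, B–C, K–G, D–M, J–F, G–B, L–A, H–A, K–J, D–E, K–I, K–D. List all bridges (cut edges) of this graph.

none

The edges on the cycle K-G-B-C-F-J-K are not bridges since each lies on that cycle.
Every edge lies on some cycle, so there are no bridges.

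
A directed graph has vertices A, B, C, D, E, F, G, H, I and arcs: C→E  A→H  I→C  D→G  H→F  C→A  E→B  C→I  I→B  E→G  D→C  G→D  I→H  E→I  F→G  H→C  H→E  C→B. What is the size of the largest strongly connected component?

{A, C, D, E, F, G, H, I} are all mutually reachable — one SCC of size 8.
{B} is an SCC by itself.
The largest has 8 vertices.

8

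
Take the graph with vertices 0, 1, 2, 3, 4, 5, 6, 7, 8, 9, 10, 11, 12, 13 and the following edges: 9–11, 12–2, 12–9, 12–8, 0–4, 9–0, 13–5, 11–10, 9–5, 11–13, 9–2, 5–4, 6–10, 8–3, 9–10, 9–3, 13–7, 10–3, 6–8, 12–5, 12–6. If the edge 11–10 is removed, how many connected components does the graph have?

2

11 and 10 are still connected via 11-9-10, so the component count stays at 2.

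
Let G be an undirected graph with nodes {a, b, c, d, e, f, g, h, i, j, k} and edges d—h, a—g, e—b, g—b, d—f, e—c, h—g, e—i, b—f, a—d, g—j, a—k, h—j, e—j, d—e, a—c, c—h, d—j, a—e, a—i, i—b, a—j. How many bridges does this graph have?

1

The edges on the cycle d-e-c-h-d are not bridges since each lies on that cycle.
But removing k—a disconnects k from a — this is a bridge.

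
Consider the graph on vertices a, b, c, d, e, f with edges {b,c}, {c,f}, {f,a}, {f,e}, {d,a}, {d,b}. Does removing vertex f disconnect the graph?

Deleting f raises the number of components from 1 to 2, so f is a cut vertex.

Yes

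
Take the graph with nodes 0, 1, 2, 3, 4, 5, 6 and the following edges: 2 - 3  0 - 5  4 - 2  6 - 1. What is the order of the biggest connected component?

Starting from 0 we can reach 0, 5. That is one component of size 2.
Starting from 1 we can reach 1, 6. That is one component of size 2.
Starting from 2 we can reach 2, 3, 4. That is one component of size 3.
The largest has 3 vertices.

3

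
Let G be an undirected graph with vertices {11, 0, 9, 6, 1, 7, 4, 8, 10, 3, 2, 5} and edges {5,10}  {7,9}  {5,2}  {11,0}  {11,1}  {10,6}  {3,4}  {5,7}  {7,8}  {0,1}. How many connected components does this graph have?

Starting from 3 we can reach 3, 4. That is one component of size 2.
Starting from 0 we can reach 0, 1, 11. That is one component of size 3.
Starting from 2 we can reach 2, 5, 6, 7, 8, 9, 10. That is one component of size 7.
Total: 3 components.

3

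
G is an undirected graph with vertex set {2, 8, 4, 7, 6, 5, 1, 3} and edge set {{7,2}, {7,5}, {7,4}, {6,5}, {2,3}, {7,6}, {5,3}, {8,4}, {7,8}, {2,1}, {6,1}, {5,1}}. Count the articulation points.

Removing 7 increases the component count from 1 to 2, so 7 is a cut vertex.
By contrast removing 1 leaves 1 component; it is not a cut vertex. No other vertex is a cut vertex either.

1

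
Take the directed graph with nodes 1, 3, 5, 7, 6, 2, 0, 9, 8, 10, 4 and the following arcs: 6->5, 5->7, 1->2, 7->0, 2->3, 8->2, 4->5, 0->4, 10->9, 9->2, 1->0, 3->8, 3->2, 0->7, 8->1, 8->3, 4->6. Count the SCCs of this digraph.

{0, 4, 5, 6, 7} are all mutually reachable — one SCC of size 5.
{1, 2, 3, 8} are all mutually reachable — one SCC of size 4.
{9} is an SCC by itself.
{10} is an SCC by itself.
That gives 4 strongly connected components.

4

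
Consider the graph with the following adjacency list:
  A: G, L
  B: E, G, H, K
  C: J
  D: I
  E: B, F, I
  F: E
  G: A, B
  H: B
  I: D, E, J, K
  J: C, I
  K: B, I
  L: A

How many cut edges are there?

8

The edges on the cycle I-E-B-K-I are not bridges since each lies on that cycle.
But removing I-J disconnects I from J; removing L-A disconnects L from A; removing B-G disconnects B from G; removing I-D disconnects I from D — these are bridges.
In total 8 edges are bridges.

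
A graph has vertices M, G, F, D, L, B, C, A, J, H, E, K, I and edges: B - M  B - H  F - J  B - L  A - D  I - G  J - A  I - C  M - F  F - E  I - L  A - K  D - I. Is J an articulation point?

Deleting J leaves 1 component (was 1) (its neighbors A, F remain connected to each other), so J is not a cut vertex.

No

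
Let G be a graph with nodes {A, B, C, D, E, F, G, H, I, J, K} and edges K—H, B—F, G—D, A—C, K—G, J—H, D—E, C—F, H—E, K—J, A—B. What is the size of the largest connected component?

6

I is isolated — a component by itself.
Starting from A we can reach A, B, C, F. That is one component of size 4.
Starting from D we can reach D, E, G, H, J, K. That is one component of size 6.
The largest has 6 vertices.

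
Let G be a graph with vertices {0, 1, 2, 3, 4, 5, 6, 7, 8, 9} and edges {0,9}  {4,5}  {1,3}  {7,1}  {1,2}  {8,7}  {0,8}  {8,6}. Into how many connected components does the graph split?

Starting from 4 we can reach 4, 5. That is one component of size 2.
Starting from 0 we can reach 0, 1, 2, 3, 6, 7, 8, 9. That is one component of size 8.
Total: 2 components.

2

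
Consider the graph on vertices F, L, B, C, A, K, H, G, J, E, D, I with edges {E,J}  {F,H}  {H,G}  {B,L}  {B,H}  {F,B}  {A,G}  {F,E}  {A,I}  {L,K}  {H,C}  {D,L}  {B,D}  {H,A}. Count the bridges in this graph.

The edges on the cycle B-D-L-B are not bridges since each lies on that cycle.
But removing F–E disconnects F from E; removing L–K disconnects L from K; removing E–J disconnects E from J; removing A–I disconnects A from I — these are bridges.
In total 5 edges are bridges.

5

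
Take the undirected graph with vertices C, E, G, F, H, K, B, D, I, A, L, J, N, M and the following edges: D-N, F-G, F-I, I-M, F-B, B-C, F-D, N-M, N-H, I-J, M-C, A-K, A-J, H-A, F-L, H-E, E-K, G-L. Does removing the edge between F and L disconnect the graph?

After removing F-L, the path F-G-L still connects them, so the edge is not a bridge.

No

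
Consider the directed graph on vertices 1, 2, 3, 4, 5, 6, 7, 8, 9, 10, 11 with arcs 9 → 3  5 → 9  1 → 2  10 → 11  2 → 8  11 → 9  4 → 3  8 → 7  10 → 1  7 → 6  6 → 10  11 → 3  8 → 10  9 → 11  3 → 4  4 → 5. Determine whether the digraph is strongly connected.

No

There is no directed path from 3 to 7, so the graph is not strongly connected.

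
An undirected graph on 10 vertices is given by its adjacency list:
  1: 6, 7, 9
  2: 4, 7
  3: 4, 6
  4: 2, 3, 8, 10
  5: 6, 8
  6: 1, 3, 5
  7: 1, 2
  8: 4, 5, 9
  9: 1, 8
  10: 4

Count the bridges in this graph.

1

The edges on the cycle 6-1-9-8-5-6 are not bridges since each lies on that cycle.
But removing 10-4 disconnects 10 from 4 — this is a bridge.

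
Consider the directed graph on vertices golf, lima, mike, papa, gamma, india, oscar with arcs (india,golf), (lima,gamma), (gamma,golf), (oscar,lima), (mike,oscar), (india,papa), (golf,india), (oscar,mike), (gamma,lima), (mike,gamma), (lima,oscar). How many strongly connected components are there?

{lima, mike, gamma, oscar} are all mutually reachable — one SCC of size 4.
{golf, india} are all mutually reachable — one SCC of size 2.
{papa} is an SCC by itself.
That gives 3 strongly connected components.

3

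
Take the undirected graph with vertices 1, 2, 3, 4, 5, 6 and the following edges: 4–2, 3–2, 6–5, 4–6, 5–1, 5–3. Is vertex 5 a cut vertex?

Yes

Deleting 5 raises the number of components from 1 to 2, so 5 is a cut vertex.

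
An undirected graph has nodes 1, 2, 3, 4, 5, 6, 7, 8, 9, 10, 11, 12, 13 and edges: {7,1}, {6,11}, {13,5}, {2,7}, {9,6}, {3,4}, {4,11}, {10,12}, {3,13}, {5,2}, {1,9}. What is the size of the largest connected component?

8 is isolated — a component by itself.
Starting from 10 we can reach 10, 12. That is one component of size 2.
Starting from 1 we can reach 1, 2, 3, 4, 5, 6, 7, 9, 11, 13. That is one component of size 10.
The largest has 10 vertices.

10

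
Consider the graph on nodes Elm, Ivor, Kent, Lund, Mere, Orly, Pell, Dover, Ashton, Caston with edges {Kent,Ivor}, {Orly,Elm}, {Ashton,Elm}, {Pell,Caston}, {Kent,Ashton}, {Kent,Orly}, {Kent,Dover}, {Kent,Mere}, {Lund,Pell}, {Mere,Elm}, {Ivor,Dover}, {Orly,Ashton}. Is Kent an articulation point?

Yes

Deleting Kent raises the number of components from 2 to 3, so Kent is a cut vertex.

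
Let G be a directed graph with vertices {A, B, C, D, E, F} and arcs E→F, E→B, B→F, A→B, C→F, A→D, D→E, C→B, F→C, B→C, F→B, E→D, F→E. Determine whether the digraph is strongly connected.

No

There is no directed path from D to A, so the graph is not strongly connected.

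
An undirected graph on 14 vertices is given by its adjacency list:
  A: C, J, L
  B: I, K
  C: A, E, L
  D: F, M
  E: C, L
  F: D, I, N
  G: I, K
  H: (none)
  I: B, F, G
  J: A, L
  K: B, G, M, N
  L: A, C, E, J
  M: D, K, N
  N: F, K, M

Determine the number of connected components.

H is isolated — a component by itself.
Starting from A we can reach A, C, E, J, L. That is one component of size 5.
Starting from B we can reach B, D, F, G, I, K, M, N. That is one component of size 8.
Total: 3 components.

3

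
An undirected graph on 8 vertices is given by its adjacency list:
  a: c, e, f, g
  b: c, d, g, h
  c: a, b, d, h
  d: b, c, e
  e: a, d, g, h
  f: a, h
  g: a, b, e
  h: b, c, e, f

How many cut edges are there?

0

The edges on the cycle e-d-b-g-e are not bridges since each lies on that cycle.
Every edge lies on some cycle, so there are no bridges.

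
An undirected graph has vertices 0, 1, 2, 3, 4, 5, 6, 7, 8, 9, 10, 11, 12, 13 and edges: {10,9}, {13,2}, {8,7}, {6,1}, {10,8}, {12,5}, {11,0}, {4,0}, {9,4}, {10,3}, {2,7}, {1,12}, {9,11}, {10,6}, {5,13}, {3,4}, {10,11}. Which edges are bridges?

none

The edges on the cycle 10-9-11-10 are not bridges since each lies on that cycle.
Every edge lies on some cycle, so there are no bridges.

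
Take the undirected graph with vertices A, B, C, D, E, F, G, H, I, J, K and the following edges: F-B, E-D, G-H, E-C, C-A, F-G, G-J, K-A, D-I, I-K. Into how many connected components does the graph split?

2

Starting from B we can reach B, F, G, H, J. That is one component of size 5.
Starting from A we can reach A, C, D, E, I, K. That is one component of size 6.
Total: 2 components.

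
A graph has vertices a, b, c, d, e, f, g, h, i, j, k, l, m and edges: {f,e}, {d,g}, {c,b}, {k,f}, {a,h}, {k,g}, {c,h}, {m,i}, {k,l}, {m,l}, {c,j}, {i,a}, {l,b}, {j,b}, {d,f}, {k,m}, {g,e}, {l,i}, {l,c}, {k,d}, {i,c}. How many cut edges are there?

0

The edges on the cycle k-d-f-k are not bridges since each lies on that cycle.
Every edge lies on some cycle, so there are no bridges.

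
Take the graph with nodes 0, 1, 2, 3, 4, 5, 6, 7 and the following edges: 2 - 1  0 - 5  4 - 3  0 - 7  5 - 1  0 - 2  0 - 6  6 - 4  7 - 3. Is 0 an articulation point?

Deleting 0 raises the number of components from 1 to 2, so 0 is a cut vertex.

Yes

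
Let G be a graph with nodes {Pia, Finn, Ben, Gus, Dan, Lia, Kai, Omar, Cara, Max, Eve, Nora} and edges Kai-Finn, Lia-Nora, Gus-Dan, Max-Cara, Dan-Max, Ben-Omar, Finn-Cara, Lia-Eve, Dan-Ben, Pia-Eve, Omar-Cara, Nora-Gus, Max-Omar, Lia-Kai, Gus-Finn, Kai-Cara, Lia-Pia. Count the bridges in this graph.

0

The edges on the cycle Lia-Pia-Eve-Lia are not bridges since each lies on that cycle.
Every edge lies on some cycle, so there are no bridges.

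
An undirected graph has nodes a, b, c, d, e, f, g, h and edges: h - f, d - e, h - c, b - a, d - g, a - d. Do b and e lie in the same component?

From b we can reach a, b, d, e, g, which includes e.

Yes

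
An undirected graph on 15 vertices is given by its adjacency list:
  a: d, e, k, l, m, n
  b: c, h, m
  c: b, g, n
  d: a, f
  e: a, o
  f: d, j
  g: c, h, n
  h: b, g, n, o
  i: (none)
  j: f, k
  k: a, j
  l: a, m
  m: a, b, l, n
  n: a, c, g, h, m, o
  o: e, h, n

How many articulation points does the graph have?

1

Removing a increases the component count from 2 to 3, so a is a cut vertex.
By contrast removing h leaves 2 components; it is not a cut vertex. No other vertex is a cut vertex either.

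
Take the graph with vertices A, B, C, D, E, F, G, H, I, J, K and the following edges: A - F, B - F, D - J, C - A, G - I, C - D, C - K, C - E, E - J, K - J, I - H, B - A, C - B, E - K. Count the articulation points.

2

Removing C increases the component count from 2 to 3, so C is a cut vertex.
Removing I increases the component count from 2 to 3, so I is a cut vertex.
By contrast removing A leaves 2 components; it is not a cut vertex. No other vertex is a cut vertex either.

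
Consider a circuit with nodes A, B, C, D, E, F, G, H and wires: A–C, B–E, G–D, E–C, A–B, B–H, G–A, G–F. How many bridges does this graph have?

The edges on the cycle A-B-E-C-A are not bridges since each lies on that cycle.
But removing B–H disconnects B from H; removing G–A disconnects G from A; removing G–F disconnects G from F; removing G–D disconnects G from D — these are bridges.
That makes 4 bridges.

4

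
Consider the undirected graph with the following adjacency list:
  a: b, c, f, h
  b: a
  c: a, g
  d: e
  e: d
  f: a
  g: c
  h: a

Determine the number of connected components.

2

Starting from d we can reach d, e. That is one component of size 2.
Starting from a we can reach a, b, c, f, g, h. That is one component of size 6.
Total: 2 components.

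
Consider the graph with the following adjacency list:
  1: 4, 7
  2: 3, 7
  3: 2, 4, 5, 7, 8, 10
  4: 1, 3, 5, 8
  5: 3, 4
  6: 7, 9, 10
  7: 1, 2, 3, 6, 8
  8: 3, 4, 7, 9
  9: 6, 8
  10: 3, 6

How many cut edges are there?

0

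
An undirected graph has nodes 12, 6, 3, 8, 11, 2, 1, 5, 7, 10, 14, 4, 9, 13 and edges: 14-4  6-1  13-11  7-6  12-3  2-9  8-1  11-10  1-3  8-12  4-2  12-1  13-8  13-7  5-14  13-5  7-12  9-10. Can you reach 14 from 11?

From 11 we can reach 1, 2, 3, 4, 5, 6, 7, 8, 9, 10, 11, 12, 13, 14, which includes 14.

Yes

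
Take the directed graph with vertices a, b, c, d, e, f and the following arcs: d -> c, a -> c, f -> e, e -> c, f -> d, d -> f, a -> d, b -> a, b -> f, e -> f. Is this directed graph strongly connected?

There is no directed path from f to b, so the graph is not strongly connected.

No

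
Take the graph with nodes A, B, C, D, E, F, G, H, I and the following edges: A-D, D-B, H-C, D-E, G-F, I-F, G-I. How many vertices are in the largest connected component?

4

Starting from C we can reach C, H. That is one component of size 2.
Starting from F we can reach F, G, I. That is one component of size 3.
Starting from A we can reach A, B, D, E. That is one component of size 4.
The largest has 4 vertices.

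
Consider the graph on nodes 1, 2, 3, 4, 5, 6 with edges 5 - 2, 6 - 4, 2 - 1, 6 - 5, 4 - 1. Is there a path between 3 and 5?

No

The component containing 3 is {3}, and 5 is not in it.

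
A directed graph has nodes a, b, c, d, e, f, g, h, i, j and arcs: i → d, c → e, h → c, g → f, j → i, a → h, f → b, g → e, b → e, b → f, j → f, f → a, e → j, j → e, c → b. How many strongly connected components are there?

4

{a, b, c, e, f, h, j} are all mutually reachable — one SCC of size 7.
{g} is an SCC by itself.
{i} is an SCC by itself.
{d} is an SCC by itself.
That gives 4 strongly connected components.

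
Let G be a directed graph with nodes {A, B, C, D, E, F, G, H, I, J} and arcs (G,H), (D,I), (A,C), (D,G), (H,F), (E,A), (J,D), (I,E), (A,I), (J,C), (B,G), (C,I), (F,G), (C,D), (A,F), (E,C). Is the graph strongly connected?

There is no directed path from C to B, so the graph is not strongly connected.

No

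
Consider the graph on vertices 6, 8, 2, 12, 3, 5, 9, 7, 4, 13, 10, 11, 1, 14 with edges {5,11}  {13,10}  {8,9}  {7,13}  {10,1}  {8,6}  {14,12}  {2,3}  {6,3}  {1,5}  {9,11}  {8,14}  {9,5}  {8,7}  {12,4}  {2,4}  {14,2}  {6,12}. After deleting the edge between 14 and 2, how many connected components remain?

1

14 and 2 are still connected via 14-12-4-2, so the component count stays at 1.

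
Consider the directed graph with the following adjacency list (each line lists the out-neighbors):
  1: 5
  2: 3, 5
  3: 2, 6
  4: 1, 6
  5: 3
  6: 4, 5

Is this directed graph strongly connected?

From 2 we can reach every vertex (1, 2, 3, 4, 5, 6), and every vertex can reach 2 (1, 2, 3, 4, 5, 6). So the whole graph is one strongly connected component.

Yes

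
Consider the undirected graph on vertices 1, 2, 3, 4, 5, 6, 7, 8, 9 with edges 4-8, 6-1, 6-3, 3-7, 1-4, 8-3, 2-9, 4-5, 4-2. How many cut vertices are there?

3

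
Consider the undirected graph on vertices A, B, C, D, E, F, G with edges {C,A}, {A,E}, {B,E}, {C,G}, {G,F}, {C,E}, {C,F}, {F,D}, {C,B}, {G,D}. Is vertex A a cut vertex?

No

Deleting A leaves 1 component (was 1) (its neighbors C, E remain connected to each other), so A is not a cut vertex.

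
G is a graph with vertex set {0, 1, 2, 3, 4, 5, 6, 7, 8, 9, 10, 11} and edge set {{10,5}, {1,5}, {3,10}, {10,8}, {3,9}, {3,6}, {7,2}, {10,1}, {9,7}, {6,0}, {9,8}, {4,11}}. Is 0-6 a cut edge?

Removing 0-6 leaves no path between 0 and 6: the component count goes from 2 to 3. So it is a bridge.

Yes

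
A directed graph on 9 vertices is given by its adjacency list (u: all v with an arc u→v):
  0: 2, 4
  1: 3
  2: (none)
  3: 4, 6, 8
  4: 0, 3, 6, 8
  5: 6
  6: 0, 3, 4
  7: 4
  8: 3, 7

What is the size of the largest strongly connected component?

6

{0, 3, 4, 6, 7, 8} are all mutually reachable — one SCC of size 6.
{1} is an SCC by itself.
{5} is an SCC by itself.
{2} is an SCC by itself.
The largest has 6 vertices.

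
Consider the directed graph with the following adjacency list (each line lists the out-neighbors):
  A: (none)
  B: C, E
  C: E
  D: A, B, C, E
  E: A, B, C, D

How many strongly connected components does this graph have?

{B, C, D, E} are all mutually reachable — one SCC of size 4.
{A} is an SCC by itself.
That gives 2 strongly connected components.

2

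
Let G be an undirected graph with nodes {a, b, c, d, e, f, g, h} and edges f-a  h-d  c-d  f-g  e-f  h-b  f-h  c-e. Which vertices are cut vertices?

Removing f increases the component count from 1 to 3, so f is a cut vertex.
Removing h increases the component count from 1 to 2, so h is a cut vertex.
By contrast removing a leaves 1 component; it is not a cut vertex. No other vertex is a cut vertex either.

f, h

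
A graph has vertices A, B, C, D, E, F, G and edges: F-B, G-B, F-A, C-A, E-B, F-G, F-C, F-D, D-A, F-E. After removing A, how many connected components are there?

1

With A gone, the remaining components are: {B, C, D, E, F, G}.
That is 1 component.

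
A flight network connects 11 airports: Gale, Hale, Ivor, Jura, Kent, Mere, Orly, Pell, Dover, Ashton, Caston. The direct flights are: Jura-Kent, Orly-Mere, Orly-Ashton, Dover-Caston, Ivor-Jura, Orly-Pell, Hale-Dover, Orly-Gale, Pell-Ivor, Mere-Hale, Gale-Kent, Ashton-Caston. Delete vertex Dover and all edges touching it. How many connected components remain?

1

With Dover gone, the remaining components are: {Gale, Hale, Ivor, Jura, Kent, Mere, Orly, Pell, Ashton, Caston}.
That is 1 component.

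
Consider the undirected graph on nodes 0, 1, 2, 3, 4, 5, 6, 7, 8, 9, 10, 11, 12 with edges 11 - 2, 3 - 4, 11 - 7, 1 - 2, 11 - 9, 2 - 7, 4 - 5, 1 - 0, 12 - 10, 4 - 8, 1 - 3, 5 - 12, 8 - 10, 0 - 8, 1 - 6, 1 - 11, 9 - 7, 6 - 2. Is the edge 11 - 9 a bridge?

After removing 11 - 9, the path 11-7-9 still connects them, so the edge is not a bridge.

No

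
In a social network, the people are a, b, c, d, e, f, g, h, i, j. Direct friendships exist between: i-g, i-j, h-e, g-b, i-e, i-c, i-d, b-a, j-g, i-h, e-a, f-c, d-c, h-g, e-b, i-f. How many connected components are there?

1

Starting from a we can reach a, b, c, d, e, f, g, h, i, j. That is one component of size 10.
Total: 1 component.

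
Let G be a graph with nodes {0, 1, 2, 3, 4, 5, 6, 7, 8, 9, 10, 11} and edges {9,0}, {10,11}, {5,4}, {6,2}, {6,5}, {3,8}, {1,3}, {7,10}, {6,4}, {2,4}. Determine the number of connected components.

4

Starting from 0 we can reach 0, 9. That is one component of size 2.
Starting from 1 we can reach 1, 3, 8. That is one component of size 3.
Starting from 7 we can reach 7, 10, 11. That is one component of size 3.
Starting from 2 we can reach 2, 4, 5, 6. That is one component of size 4.
Total: 4 components.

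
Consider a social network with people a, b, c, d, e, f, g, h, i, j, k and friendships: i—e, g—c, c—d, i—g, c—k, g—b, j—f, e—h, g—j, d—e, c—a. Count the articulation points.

Removing c increases the component count from 1 to 3, so c is a cut vertex.
Removing e increases the component count from 1 to 2, so e is a cut vertex.
Removing g increases the component count from 1 to 3, so g is a cut vertex.
Likewise j is a cut vertex.
By contrast removing k leaves 1 component; it is not a cut vertex. No other vertex is a cut vertex either.

4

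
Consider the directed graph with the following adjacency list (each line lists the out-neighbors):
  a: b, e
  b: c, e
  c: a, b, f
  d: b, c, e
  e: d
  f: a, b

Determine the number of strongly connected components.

1

{a, b, c, d, e, f} are all mutually reachable — one SCC of size 6.
That gives 1 strongly connected component.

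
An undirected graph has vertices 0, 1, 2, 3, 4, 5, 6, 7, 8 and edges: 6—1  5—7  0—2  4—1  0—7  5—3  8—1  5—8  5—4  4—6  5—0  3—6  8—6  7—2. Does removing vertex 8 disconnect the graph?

No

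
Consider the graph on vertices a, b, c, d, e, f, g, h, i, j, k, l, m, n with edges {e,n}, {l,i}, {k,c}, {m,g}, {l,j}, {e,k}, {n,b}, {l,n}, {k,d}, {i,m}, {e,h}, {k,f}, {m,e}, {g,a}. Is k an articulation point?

Deleting k raises the number of components from 1 to 4, so k is a cut vertex.

Yes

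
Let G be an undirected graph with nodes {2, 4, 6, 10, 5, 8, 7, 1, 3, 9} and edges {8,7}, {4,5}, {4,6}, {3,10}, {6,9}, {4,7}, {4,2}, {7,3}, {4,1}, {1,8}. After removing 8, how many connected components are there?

With 8 gone, the remaining components are: {1, 2, 3, 4, 5, 6, 7, 9, 10}.
That is 1 component.

1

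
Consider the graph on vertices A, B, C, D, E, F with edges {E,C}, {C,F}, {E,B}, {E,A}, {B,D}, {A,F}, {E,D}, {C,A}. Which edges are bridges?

none

The edges on the cycle E-B-D-E are not bridges since each lies on that cycle.
Every edge lies on some cycle, so there are no bridges.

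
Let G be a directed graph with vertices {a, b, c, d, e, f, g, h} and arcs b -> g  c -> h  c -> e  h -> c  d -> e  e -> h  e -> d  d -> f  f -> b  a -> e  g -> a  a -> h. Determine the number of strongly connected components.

{a, b, c, d, e, f, g, h} are all mutually reachable — one SCC of size 8.
That gives 1 strongly connected component.

1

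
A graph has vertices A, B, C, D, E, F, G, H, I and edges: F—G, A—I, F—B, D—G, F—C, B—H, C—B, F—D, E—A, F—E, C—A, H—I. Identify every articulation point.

Removing F increases the component count from 1 to 2, so F is a cut vertex.
By contrast removing D leaves 1 component; it is not a cut vertex. No other vertex is a cut vertex either.

F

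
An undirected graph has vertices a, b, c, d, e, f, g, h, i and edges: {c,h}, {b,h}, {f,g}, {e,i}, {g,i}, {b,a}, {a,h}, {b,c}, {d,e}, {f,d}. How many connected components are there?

2

Starting from a we can reach a, b, c, h. That is one component of size 4.
Starting from d we can reach d, e, f, g, i. That is one component of size 5.
Total: 2 components.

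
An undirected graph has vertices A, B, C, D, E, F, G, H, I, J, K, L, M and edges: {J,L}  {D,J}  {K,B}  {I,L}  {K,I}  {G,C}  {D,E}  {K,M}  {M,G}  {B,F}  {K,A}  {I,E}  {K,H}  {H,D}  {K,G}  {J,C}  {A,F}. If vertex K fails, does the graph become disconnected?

Yes

Deleting K raises the number of components from 1 to 2, so K is a cut vertex.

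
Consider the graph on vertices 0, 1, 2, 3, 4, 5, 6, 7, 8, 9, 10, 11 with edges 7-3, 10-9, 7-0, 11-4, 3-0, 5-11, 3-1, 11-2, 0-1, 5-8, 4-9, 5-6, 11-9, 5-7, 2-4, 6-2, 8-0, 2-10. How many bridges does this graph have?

The edges on the cycle 7-3-1-0-7 are not bridges since each lies on that cycle.
Every edge lies on some cycle, so there are no bridges.

0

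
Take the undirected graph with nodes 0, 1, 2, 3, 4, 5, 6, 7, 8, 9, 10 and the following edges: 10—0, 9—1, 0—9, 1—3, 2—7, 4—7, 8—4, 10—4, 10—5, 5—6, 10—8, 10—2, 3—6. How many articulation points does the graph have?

1

Removing 10 increases the component count from 1 to 2, so 10 is a cut vertex.
By contrast removing 8 leaves 1 component; it is not a cut vertex. No other vertex is a cut vertex either.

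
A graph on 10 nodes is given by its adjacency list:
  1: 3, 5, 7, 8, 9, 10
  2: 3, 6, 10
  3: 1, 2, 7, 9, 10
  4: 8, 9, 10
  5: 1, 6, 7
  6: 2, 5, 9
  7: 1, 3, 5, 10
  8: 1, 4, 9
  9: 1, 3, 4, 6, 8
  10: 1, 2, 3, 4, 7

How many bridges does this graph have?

The edges on the cycle 6-9-3-2-6 are not bridges since each lies on that cycle.
Every edge lies on some cycle, so there are no bridges.

0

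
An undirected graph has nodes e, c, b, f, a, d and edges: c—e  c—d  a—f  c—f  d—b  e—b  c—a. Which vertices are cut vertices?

c

Removing c increases the component count from 1 to 2, so c is a cut vertex.
By contrast removing a leaves 1 component; it is not a cut vertex. No other vertex is a cut vertex either.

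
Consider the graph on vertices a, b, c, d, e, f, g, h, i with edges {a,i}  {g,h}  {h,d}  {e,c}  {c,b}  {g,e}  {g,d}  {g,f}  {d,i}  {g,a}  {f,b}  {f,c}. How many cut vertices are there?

Removing g increases the component count from 1 to 2, so g is a cut vertex.
By contrast removing b leaves 1 component; it is not a cut vertex. No other vertex is a cut vertex either.

1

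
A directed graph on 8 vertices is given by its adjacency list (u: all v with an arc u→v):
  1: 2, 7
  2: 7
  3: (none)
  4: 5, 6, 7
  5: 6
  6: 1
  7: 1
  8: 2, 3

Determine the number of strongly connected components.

{1, 2, 7} are all mutually reachable — one SCC of size 3.
{6} is an SCC by itself.
{4} is an SCC by itself.
{3} is an SCC by itself.
{8} is an SCC by itself.
(and 1 more singleton SCC)
That gives 6 strongly connected components.

6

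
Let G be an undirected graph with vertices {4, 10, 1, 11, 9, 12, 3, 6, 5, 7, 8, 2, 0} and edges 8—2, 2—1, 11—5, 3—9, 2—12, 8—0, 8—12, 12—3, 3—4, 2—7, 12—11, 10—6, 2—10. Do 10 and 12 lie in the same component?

From 10 we can reach 0, 1, 2, 3, 4, 5, 6, 7, 8, 9, 10, 11, 12, which includes 12.

Yes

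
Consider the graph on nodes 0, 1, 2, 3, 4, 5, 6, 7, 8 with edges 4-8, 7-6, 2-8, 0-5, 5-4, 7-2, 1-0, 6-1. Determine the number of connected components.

3 is isolated — a component by itself.
Starting from 0 we can reach 0, 1, 2, 4, 5, 6, 7, 8. That is one component of size 8.
Total: 2 components.

2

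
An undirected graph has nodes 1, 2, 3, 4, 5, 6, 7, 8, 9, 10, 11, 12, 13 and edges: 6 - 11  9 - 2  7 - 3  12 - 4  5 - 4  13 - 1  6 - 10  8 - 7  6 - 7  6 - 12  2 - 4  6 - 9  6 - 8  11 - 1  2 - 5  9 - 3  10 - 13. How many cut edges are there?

The edges on the cycle 6-10-13-1-11-6 are not bridges since each lies on that cycle.
Every edge lies on some cycle, so there are no bridges.

0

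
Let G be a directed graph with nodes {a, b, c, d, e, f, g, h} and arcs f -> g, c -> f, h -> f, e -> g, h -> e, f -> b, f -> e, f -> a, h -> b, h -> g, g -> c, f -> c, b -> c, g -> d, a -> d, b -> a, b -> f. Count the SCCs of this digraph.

{b, c, e, f, g} are all mutually reachable — one SCC of size 5.
{h} is an SCC by itself.
{d} is an SCC by itself.
{a} is an SCC by itself.
That gives 4 strongly connected components.

4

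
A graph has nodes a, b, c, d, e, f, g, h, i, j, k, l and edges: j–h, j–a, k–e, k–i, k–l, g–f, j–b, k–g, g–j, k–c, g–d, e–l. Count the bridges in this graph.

The edges on the cycle k-e-l-k are not bridges since each lies on that cycle.
But removing g–f disconnects g from f; removing b–j disconnects b from j; removing k–i disconnects k from i; removing d–g disconnects d from g — these are bridges.
In total 9 edges are bridges.

9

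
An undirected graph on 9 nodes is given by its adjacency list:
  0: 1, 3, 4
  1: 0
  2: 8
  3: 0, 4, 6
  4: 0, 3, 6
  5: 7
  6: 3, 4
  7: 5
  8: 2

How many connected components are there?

Starting from 5 we can reach 5, 7. That is one component of size 2.
Starting from 2 we can reach 2, 8. That is one component of size 2.
Starting from 0 we can reach 0, 1, 3, 4, 6. That is one component of size 5.
Total: 3 components.

3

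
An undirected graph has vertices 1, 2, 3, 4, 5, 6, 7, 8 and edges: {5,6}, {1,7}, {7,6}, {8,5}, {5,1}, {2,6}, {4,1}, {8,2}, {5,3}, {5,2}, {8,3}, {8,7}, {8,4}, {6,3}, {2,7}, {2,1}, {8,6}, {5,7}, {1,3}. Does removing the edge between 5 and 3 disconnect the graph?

After removing 5–3, the path 5-8-3 still connects them, so the edge is not a bridge.

No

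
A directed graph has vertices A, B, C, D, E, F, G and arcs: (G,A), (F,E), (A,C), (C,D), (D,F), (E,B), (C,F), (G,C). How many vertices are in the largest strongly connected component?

{D} is an SCC by itself.
{C} is an SCC by itself.
{F} is an SCC by itself.
{G} is an SCC by itself.
{E} is an SCC by itself.
(and 2 more singleton SCCs)
The largest has 1 vertex.

1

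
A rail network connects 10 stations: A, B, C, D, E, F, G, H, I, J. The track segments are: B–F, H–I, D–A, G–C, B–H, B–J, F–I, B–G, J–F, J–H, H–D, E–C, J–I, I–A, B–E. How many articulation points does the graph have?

Removing B increases the component count from 1 to 2, so B is a cut vertex.
By contrast removing H leaves 1 component; it is not a cut vertex. No other vertex is a cut vertex either.

1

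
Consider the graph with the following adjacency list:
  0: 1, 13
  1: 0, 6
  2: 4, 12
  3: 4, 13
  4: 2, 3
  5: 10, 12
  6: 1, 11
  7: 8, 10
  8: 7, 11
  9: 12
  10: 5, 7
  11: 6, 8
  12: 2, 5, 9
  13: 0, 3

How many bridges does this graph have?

1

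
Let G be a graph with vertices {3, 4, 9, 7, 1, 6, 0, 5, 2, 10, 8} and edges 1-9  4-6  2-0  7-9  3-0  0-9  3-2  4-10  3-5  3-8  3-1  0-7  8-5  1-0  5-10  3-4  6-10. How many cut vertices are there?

1

Removing 3 increases the component count from 1 to 2, so 3 is a cut vertex.
By contrast removing 6 leaves 1 component; it is not a cut vertex. No other vertex is a cut vertex either.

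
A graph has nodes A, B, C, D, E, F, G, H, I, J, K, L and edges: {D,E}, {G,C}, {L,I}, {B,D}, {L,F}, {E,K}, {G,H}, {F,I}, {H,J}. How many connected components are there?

A is isolated — a component by itself.
Starting from F we can reach F, I, L. That is one component of size 3.
Starting from C we can reach C, G, H, J. That is one component of size 4.
Starting from B we can reach B, D, E, K. That is one component of size 4.
Total: 4 components.

4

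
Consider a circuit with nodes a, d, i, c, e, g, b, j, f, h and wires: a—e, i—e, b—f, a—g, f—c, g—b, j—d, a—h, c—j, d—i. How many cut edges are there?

The edges on the cycle a-g-b-f-c-j-d-i-e-a are not bridges since each lies on that cycle.
But removing a—h disconnects a from h — this is a bridge.

1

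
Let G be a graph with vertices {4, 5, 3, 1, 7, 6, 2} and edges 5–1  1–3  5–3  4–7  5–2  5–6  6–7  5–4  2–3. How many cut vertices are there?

1

Removing 5 increases the component count from 1 to 2, so 5 is a cut vertex.
By contrast removing 7 leaves 1 component; it is not a cut vertex. No other vertex is a cut vertex either.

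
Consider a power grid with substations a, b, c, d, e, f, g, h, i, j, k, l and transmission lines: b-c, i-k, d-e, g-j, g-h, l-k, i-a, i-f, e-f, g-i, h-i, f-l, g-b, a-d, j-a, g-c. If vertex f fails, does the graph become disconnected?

Deleting f leaves 1 component (was 1) (its neighbors e, i, l remain connected to each other), so f is not a cut vertex.

No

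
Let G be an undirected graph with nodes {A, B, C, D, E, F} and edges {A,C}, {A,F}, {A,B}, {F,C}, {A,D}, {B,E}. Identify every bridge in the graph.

A-B, A-D, B-E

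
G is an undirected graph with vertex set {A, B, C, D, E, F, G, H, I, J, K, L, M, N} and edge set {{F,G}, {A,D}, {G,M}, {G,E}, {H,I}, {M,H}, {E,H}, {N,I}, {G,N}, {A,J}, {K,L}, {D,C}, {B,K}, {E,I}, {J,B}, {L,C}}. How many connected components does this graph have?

2

Starting from A we can reach A, B, C, D, J, K, L. That is one component of size 7.
Starting from E we can reach E, F, G, H, I, M, N. That is one component of size 7.
Total: 2 components.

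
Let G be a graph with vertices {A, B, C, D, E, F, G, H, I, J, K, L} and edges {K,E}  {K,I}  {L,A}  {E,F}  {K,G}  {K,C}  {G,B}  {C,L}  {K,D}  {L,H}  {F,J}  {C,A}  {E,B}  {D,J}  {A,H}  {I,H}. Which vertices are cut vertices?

K

Removing K increases the component count from 1 to 2, so K is a cut vertex.
By contrast removing H leaves 1 component; it is not a cut vertex. No other vertex is a cut vertex either.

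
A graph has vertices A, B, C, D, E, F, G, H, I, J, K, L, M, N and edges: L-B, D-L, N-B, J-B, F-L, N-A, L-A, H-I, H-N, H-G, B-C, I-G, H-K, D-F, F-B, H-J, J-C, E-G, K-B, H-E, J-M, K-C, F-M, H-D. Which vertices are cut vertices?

H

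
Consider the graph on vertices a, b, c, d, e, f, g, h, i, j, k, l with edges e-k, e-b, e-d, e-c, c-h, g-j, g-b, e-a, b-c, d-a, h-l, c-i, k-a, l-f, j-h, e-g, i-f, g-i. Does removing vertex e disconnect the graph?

Deleting e raises the number of components from 1 to 2, so e is a cut vertex.

Yes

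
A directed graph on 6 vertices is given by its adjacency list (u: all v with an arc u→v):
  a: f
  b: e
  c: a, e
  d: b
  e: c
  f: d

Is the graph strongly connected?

Yes

From a we can reach every vertex (a, b, c, d, e, f), and every vertex can reach a (a, b, c, d, e, f). So the whole graph is one strongly connected component.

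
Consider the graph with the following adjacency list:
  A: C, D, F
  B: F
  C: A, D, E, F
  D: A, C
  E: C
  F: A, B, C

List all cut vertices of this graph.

C, F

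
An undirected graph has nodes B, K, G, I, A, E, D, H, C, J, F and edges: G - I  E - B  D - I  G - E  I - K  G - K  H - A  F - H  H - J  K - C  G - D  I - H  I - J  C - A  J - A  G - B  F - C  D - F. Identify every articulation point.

G

Removing G increases the component count from 1 to 2, so G is a cut vertex.
By contrast removing B leaves 1 component; it is not a cut vertex. No other vertex is a cut vertex either.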